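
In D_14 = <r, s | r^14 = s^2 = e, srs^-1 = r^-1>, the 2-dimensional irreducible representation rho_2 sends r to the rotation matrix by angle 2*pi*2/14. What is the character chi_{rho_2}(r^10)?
chi_{rho_2}(r^10) = 2*cos(2*pi*2*10/14) = -2*cos(pi/7)

Derivation: rho_2(r^10) is rotation by angle 2*pi*2*10/14, whose trace is 2*cos(2*pi*2*10/14) = -2*cos(pi/7).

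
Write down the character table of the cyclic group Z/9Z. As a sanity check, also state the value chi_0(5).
Character table of Z/9Z (irreps indexed chi_0,...,chi_8 with chi_k(m) = zeta_9^(k*m), zeta_9 = exp(2*pi*i/9)):
  irrep \ class  {0} (size 1)  {1} (size 1)    {2} (size 1)    {3} (size 1)    {4} (size 1)    {5} (size 1)    {6} (size 1)    {7} (size 1)    {8} (size 1)  
  chi_0          1             1               1               1               1               1               1               1               1             
  chi_1          1             exp(2*I*pi/9)   exp(4*I*pi/9)   exp(2*I*pi/3)   exp(8*I*pi/9)   exp(-8*I*pi/9)  exp(-2*I*pi/3)  exp(-4*I*pi/9)  exp(-2*I*pi/9)
  chi_2          1             exp(4*I*pi/9)   exp(8*I*pi/9)   exp(-2*I*pi/3)  exp(-2*I*pi/9)  exp(2*I*pi/9)   exp(2*I*pi/3)   exp(-8*I*pi/9)  exp(-4*I*pi/9)
  chi_3          1             exp(2*I*pi/3)   exp(-2*I*pi/3)  1               exp(2*I*pi/3)   exp(-2*I*pi/3)  1               exp(2*I*pi/3)   exp(-2*I*pi/3)
  chi_4          1             exp(8*I*pi/9)   exp(-2*I*pi/9)  exp(2*I*pi/3)   exp(-4*I*pi/9)  exp(4*I*pi/9)   exp(-2*I*pi/3)  exp(2*I*pi/9)   exp(-8*I*pi/9)
  chi_5          1             exp(-8*I*pi/9)  exp(2*I*pi/9)   exp(-2*I*pi/3)  exp(4*I*pi/9)   exp(-4*I*pi/9)  exp(2*I*pi/3)   exp(-2*I*pi/9)  exp(8*I*pi/9) 
  chi_6          1             exp(-2*I*pi/3)  exp(2*I*pi/3)   1               exp(-2*I*pi/3)  exp(2*I*pi/3)   1               exp(-2*I*pi/3)  exp(2*I*pi/3) 
  chi_7          1             exp(-4*I*pi/9)  exp(-8*I*pi/9)  exp(2*I*pi/3)   exp(2*I*pi/9)   exp(-2*I*pi/9)  exp(-2*I*pi/3)  exp(8*I*pi/9)   exp(4*I*pi/9) 
  chi_8          1             exp(-2*I*pi/9)  exp(-4*I*pi/9)  exp(-2*I*pi/3)  exp(-8*I*pi/9)  exp(8*I*pi/9)   exp(2*I*pi/3)   exp(4*I*pi/9)   exp(2*I*pi/9) 

Spot check: chi_0(5) = zeta_9^(0*5) = zeta_9^0 = 1.

Z/9Z is abelian, so all 9 irreducible complex representations are 1-dimensional. They are given by chi_k(m) = zeta_9^(k*m) for k = 0,...,8. Row orthogonality: sum_m chi_k(m) conj(chi_l(m)) = 9 * [k = l].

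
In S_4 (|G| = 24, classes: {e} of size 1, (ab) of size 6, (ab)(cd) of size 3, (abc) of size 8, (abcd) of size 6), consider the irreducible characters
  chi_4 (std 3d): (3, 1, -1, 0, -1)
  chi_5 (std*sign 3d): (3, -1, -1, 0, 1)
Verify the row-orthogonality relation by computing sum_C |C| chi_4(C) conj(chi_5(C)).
Sum = 0; so <chi_4, chi_5> = 0 (distinct irreducibles are orthogonal).

Proof sketch: Compute term by term over conjugacy classes (|C| * chi_4(C) * conj(chi_5(C))):
  1*(3)*conj(3) + 6*(1)*conj(-1) + 3*(-1)*conj(-1) + 8*(0)*conj(0) + 6*(-1)*conj(1)
  = (9) + (-6) + (3) + (0) + (-6)
  = 0.
Dividing by |G| = 24 gives 0/24 = 0, matching the row-orthogonality relation <chi_4, chi_5> = [chi_4 = chi_5].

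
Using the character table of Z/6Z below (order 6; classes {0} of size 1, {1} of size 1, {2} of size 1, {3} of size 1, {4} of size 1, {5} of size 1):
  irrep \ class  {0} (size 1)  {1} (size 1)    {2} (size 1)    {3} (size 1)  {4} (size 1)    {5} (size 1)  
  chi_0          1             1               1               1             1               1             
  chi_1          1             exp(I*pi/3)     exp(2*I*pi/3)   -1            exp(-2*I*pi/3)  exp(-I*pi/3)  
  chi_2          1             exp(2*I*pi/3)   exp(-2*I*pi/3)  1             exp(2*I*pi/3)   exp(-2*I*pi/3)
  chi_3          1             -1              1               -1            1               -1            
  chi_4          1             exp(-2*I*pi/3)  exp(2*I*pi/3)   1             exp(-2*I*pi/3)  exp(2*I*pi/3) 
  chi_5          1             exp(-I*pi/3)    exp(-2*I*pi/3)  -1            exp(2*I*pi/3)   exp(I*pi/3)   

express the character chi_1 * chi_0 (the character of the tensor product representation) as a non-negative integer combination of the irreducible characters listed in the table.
chi_1 tensor chi_0 = chi_1 (all other irreducibles have multiplicity 0).

Working: The character of a tensor product is the pointwise product (chi_1 * chi_0)(C) = chi_1(C) * chi_0(C):
  {0}: (1)*(1), {1}: (exp(I*pi/3))*(1), {2}: (exp(2*I*pi/3))*(1), {3}: (-1)*(1), {4}: (exp(-2*I*pi/3))*(1), {5}: (exp(-I*pi/3))*(1)
so (chi_1 * chi_0) takes values
  {0} -> 1, {1} -> exp(I*pi/3), {2} -> exp(2*I*pi/3), {3} -> -1, {4} -> exp(-2*I*pi/3), {5} -> exp(-I*pi/3).
Now take the inner product of this character with each irreducible chi from the table, <chi_1*chi_0, chi> = (1/6) sum_C |C| (chi_1*chi_0)(C) conj(chi(C)):
  <chi_1*chi_0, chi_0> = (1/6)[1*(1)*conj(1) + 1*(exp(I*pi/3))*conj(1) + 1*(exp(2*I*pi/3))*conj(1) + 1*(-1)*conj(1) + 1*(exp(-2*I*pi/3))*conj(1) + 1*(exp(-I*pi/3))*conj(1)]
      = (1/6)[(1) + (exp(I*pi/3)) + (exp(2*I*pi/3)) + (-1) + (exp(-2*I*pi/3)) + (exp(-I*pi/3))] = 0/6 = 0
  <chi_1*chi_0, chi_1> = (1/6)[1*(1)*conj(1) + 1*(exp(I*pi/3))*conj(exp(I*pi/3)) + 1*(exp(2*I*pi/3))*conj(exp(2*I*pi/3)) + 1*(-1)*conj(-1) + 1*(exp(-2*I*pi/3))*conj(exp(-2*I*pi/3)) + 1*(exp(-I*pi/3))*conj(exp(-I*pi/3))]
      = (1/6)[(1) + (1) + (1) + (1) + (1) + (1)] = 6/6 = 1
  <chi_1*chi_0, chi_2> = (1/6)[1*(1)*conj(1) + 1*(exp(I*pi/3))*conj(exp(2*I*pi/3)) + 1*(exp(2*I*pi/3))*conj(exp(-2*I*pi/3)) + 1*(-1)*conj(1) + 1*(exp(-2*I*pi/3))*conj(exp(2*I*pi/3)) + 1*(exp(-I*pi/3))*conj(exp(-2*I*pi/3))]
      = (1/6)[(1) + (exp(-I*pi/3)) + (exp(-2*I*pi/3)) + (-1) + (exp(2*I*pi/3)) + (exp(I*pi/3))] = 0/6 = 0
  <chi_1*chi_0, chi_3> = (1/6)[1*(1)*conj(1) + 1*(exp(I*pi/3))*conj(-1) + 1*(exp(2*I*pi/3))*conj(1) + 1*(-1)*conj(-1) + 1*(exp(-2*I*pi/3))*conj(1) + 1*(exp(-I*pi/3))*conj(-1)]
      = (1/6)[(1) + (-exp(I*pi/3)) + (exp(2*I*pi/3)) + (1) + (exp(-2*I*pi/3)) + (-exp(-I*pi/3))] = 0/6 = 0
  <chi_1*chi_0, chi_4> = (1/6)[1*(1)*conj(1) + 1*(exp(I*pi/3))*conj(exp(-2*I*pi/3)) + 1*(exp(2*I*pi/3))*conj(exp(2*I*pi/3)) + 1*(-1)*conj(1) + 1*(exp(-2*I*pi/3))*conj(exp(-2*I*pi/3)) + 1*(exp(-I*pi/3))*conj(exp(2*I*pi/3))]
      = (1/6)[(1) + (-1) + (1) + (-1) + (1) + (-1)] = 0/6 = 0
  <chi_1*chi_0, chi_5> = (1/6)[1*(1)*conj(1) + 1*(exp(I*pi/3))*conj(exp(-I*pi/3)) + 1*(exp(2*I*pi/3))*conj(exp(-2*I*pi/3)) + 1*(-1)*conj(-1) + 1*(exp(-2*I*pi/3))*conj(exp(2*I*pi/3)) + 1*(exp(-I*pi/3))*conj(exp(I*pi/3))]
      = (1/6)[(1) + (exp(2*I*pi/3)) + (exp(-2*I*pi/3)) + (1) + (exp(2*I*pi/3)) + (exp(-2*I*pi/3))] = 0/6 = 0
(Exp terms are combined using exp(i*s)*conj(exp(i*t)) = exp(i*(s-t)), and sums of them are collapsed using the identity that for every m > 1 the m distinct m-th roots of unity sum to 0, e.g. 1 + exp(2*I*pi/3) + exp(-2*I*pi/3) = 0.)
Hence the multiplicities are chi_1: 1. Dimension check: dim(chi_1)*dim(chi_0) = 1*1 = 1 and sum (mult * dim) = 1*1 = 1.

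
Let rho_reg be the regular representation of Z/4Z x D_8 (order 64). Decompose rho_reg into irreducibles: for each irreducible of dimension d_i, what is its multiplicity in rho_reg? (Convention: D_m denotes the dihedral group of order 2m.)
Each irreducible V_i of dimension d_i appears with multiplicity d_i, i.e. rho_reg = (direct sum over all irreducibles V_i) d_i V_i. The irreducible dimensions for Z/4Z x D_8 are 1, 1, 1, 1, 1, 1, 1, 1, 1, 1, 1, 1, 1, 1, 1, 1, 2, 2, 2, 2, 2, 2, 2, 2, 2, 2, 2, 2: 16 irreducibles of dimension 1, each with multiplicity 1; 12 irreducibles of dimension 2, each with multiplicity 2. Total dimension 16*1*1 + 12*2*2 = 64 = |G|.

Argument: General theorem: in the regular representation of a finite group G, each irreducible appears with multiplicity equal to its dimension. Check: dim(rho_reg) = sum d_i^2 = 1 + 1 + 1 + 1 + 1 + 1 + 1 + 1 + 1 + 1 + 1 + 1 + 1 + 1 + 1 + 1 + 4 + 4 + 4 + 4 + 4 + 4 + 4 + 4 + 4 + 4 + 4 + 4 = 64 = |G|.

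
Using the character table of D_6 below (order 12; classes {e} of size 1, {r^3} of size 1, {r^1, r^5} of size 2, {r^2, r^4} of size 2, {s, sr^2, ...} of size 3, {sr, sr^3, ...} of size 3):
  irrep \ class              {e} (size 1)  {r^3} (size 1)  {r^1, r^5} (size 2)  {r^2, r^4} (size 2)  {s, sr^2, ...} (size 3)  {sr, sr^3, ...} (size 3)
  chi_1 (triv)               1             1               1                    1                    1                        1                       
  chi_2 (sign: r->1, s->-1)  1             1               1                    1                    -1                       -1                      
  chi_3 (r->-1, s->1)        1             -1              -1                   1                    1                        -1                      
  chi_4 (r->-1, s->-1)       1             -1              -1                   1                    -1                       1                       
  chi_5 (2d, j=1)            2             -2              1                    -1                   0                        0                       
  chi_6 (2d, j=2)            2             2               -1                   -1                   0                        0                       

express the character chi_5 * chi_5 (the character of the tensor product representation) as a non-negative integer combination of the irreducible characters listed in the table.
chi_5 tensor chi_5 = chi_1 + chi_2 + chi_6 (all other irreducibles have multiplicity 0).

The character of a tensor product is the pointwise product (chi_5 * chi_5)(C) = chi_5(C) * chi_5(C):
  {e}: (2)*(2), {r^3}: (-2)*(-2), {r^1, r^5}: (1)*(1), {r^2, r^4}: (-1)*(-1), {s, sr^2, ...}: (0)*(0), {sr, sr^3, ...}: (0)*(0)
so (chi_5 * chi_5) takes values
  {e} -> 4, {r^3} -> 4, {r^1, r^5} -> 1, {r^2, r^4} -> 1, {s, sr^2, ...} -> 0, {sr, sr^3, ...} -> 0.
Now take the inner product of this character with each irreducible chi from the table, <chi_5*chi_5, chi> = (1/12) sum_C |C| (chi_5*chi_5)(C) conj(chi(C)):
  <chi_5*chi_5, chi_1> = (1/12)[1*(4)*conj(1) + 1*(4)*conj(1) + 2*(1)*conj(1) + 2*(1)*conj(1) + 3*(0)*conj(1) + 3*(0)*conj(1)]
      = (1/12)[(4) + (4) + (2) + (2) + (0) + (0)] = 12/12 = 1
  <chi_5*chi_5, chi_2> = (1/12)[1*(4)*conj(1) + 1*(4)*conj(1) + 2*(1)*conj(1) + 2*(1)*conj(1) + 3*(0)*conj(-1) + 3*(0)*conj(-1)]
      = (1/12)[(4) + (4) + (2) + (2) + (0) + (0)] = 12/12 = 1
  <chi_5*chi_5, chi_3> = (1/12)[1*(4)*conj(1) + 1*(4)*conj(-1) + 2*(1)*conj(-1) + 2*(1)*conj(1) + 3*(0)*conj(1) + 3*(0)*conj(-1)]
      = (1/12)[(4) + (-4) + (-2) + (2) + (0) + (0)] = 0/12 = 0
  <chi_5*chi_5, chi_4> = (1/12)[1*(4)*conj(1) + 1*(4)*conj(-1) + 2*(1)*conj(-1) + 2*(1)*conj(1) + 3*(0)*conj(-1) + 3*(0)*conj(1)]
      = (1/12)[(4) + (-4) + (-2) + (2) + (0) + (0)] = 0/12 = 0
  <chi_5*chi_5, chi_5> = (1/12)[1*(4)*conj(2) + 1*(4)*conj(-2) + 2*(1)*conj(1) + 2*(1)*conj(-1) + 3*(0)*conj(0) + 3*(0)*conj(0)]
      = (1/12)[(8) + (-8) + (2) + (-2) + (0) + (0)] = 0/12 = 0
  <chi_5*chi_5, chi_6> = (1/12)[1*(4)*conj(2) + 1*(4)*conj(2) + 2*(1)*conj(-1) + 2*(1)*conj(-1) + 3*(0)*conj(0) + 3*(0)*conj(0)]
      = (1/12)[(8) + (8) + (-2) + (-2) + (0) + (0)] = 12/12 = 1
Hence the multiplicities are chi_1: 1, chi_2: 1, chi_6: 1. Dimension check: dim(chi_5)*dim(chi_5) = 2*2 = 4 and sum (mult * dim) = 1*1 + 1*1 + 1*2 = 4.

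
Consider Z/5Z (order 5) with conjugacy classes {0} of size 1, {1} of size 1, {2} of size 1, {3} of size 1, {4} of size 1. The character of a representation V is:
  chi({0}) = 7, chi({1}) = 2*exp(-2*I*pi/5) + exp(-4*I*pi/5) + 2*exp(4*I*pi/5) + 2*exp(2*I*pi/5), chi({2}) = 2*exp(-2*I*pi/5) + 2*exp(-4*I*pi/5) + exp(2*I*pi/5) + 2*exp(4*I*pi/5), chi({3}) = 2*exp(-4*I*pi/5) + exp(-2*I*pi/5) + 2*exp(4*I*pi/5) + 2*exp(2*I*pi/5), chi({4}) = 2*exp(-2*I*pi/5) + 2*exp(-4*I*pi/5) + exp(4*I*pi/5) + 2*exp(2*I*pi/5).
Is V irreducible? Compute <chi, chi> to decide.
Not irreducible (reducible): <chi, chi> = 13 > 1.

Justification: <chi, chi> = (1/|G|) sum_C |C| * |chi(C)|^2 = (1/5)[1*|7|^2 + 1*|2*exp(-2*I*pi/5) + exp(-4*I*pi/5) + 2*exp(4*I*pi/5) + 2*exp(2*I*pi/5)|^2 + 1*|2*exp(-2*I*pi/5) + 2*exp(-4*I*pi/5) + exp(2*I*pi/5) + 2*exp(4*I*pi/5)|^2 + 1*|2*exp(-4*I*pi/5) + exp(-2*I*pi/5) + 2*exp(4*I*pi/5) + 2*exp(2*I*pi/5)|^2 + 1*|2*exp(-2*I*pi/5) + 2*exp(-4*I*pi/5) + exp(4*I*pi/5) + 2*exp(2*I*pi/5)|^2]
  = (1/5)[(49) + (13 + 8*exp(-2*I*pi/5) + 10*exp(-4*I*pi/5) + 10*exp(4*I*pi/5) + 8*exp(2*I*pi/5)) + (13 + 10*exp(-2*I*pi/5) + 8*exp(-4*I*pi/5) + 8*exp(4*I*pi/5) + 10*exp(2*I*pi/5)) + (13 + 10*exp(-2*I*pi/5) + 8*exp(-4*I*pi/5) + 8*exp(4*I*pi/5) + 10*exp(2*I*pi/5)) + (13 + 8*exp(-2*I*pi/5) + 10*exp(-4*I*pi/5) + 10*exp(4*I*pi/5) + 8*exp(2*I*pi/5))] = 65/5 = 13.
(Exp terms are combined using exp(i*s)*conj(exp(i*t)) = exp(i*(s-t)), and sums of them are collapsed using the identity that for every m > 1 the m distinct m-th roots of unity sum to 0, e.g. 1 + exp(2*I*pi/3) + exp(-2*I*pi/3) = 0.)
A character is irreducible iff <chi, chi> = 1, so this representation is reducible.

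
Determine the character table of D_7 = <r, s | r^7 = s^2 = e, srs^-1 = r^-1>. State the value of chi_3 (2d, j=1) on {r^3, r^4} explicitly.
Conjugacy classes: {e} of size 1, {r^1, r^6} of size 2, {r^2, r^5} of size 2, {r^3, r^4} of size 2, {s, sr, ..., sr^6} of size 7.
Character table:
  irrep \ class              {e} (size 1)  {r^1, r^6} (size 2)  {r^2, r^5} (size 2)  {r^3, r^4} (size 2)  {s, sr, ..., sr^6} (size 7)
  chi_1 (triv)               1             1                    1                    1                    1                          
  chi_2 (sign: r->1, s->-1)  1             1                    1                    1                    -1                         
  chi_3 (2d, j=1)            2             2*cos(2*pi/7)        -2*cos(3*pi/7)       -2*cos(pi/7)         0                          
  chi_4 (2d, j=2)            2             -2*cos(3*pi/7)       -2*cos(pi/7)         2*cos(2*pi/7)        0                          
  chi_5 (2d, j=3)            2             -2*cos(pi/7)         2*cos(2*pi/7)        -2*cos(3*pi/7)       0                          

Spot check: chi_3 (2d, j=1) on {r^3, r^4} = -2*cos(pi/7).

Solution. D_7 has order 2*7 = 14 with 5 conjugacy classes, hence 5 irreducibles. Sum of squared dims 1 + 1 + 4 + 4 + 4 = 14 = |G|. Linear characters come from the abelianisation; the 2-dimensional irreps have character r^k -> 2*cos(2*pi*j*k/7), reflections -> 0.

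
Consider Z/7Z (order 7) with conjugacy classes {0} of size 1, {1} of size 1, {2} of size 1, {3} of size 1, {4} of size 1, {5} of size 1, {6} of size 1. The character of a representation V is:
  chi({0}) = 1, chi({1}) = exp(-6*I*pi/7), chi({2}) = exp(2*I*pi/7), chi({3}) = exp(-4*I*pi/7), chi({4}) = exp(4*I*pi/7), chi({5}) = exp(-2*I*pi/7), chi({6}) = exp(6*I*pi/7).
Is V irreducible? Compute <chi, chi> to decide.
Irreducible: <chi, chi> = 1.

Solution. <chi, chi> = (1/|G|) sum_C |C| * |chi(C)|^2 = (1/7)[1*|1|^2 + 1*|exp(-6*I*pi/7)|^2 + 1*|exp(2*I*pi/7)|^2 + 1*|exp(-4*I*pi/7)|^2 + 1*|exp(4*I*pi/7)|^2 + 1*|exp(-2*I*pi/7)|^2 + 1*|exp(6*I*pi/7)|^2]
  = (1/7)[(1) + (1) + (1) + (1) + (1) + (1) + (1)] = 7/7 = 1.
(Exp terms are combined using exp(i*s)*conj(exp(i*t)) = exp(i*(s-t)), and sums of them are collapsed using the identity that for every m > 1 the m distinct m-th roots of unity sum to 0, e.g. 1 + exp(2*I*pi/3) + exp(-2*I*pi/3) = 0.)
A character is irreducible iff <chi, chi> = 1, so this representation is irreducible.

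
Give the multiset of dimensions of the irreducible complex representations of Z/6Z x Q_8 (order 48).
Dimensions: 1, 1, 1, 1, 1, 1, 1, 1, 1, 1, 1, 1, 1, 1, 1, 1, 1, 1, 1, 1, 1, 1, 1, 1, 2, 2, 2, 2, 2, 2

There are 30 irreducibles (= number of conjugacy classes). Their dimensions d_i satisfy sum d_i^2 = |G| = 48: 1 + 1 + 1 + 1 + 1 + 1 + 1 + 1 + 1 + 1 + 1 + 1 + 1 + 1 + 1 + 1 + 1 + 1 + 1 + 1 + 1 + 1 + 1 + 1 + 4 + 4 + 4 + 4 + 4 + 4 = 48. (For the product with Z/6Z: each of the 6 1-dim characters of Z/6Z tensors with each irrep of Q_8, giving 6 copies of each Q_8-dimension.)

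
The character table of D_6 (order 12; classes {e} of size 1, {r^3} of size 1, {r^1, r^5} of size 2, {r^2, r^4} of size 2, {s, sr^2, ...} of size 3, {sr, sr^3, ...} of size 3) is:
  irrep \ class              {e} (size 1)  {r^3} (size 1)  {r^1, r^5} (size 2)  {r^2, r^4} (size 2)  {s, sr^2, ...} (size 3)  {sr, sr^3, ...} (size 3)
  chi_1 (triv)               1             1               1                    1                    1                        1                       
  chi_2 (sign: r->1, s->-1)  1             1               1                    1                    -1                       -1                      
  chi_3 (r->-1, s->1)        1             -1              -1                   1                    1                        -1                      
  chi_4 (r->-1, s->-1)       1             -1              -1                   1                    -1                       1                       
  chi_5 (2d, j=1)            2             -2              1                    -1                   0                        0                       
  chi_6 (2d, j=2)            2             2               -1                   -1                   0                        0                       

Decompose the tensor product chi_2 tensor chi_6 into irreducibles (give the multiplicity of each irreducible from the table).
chi_2 tensor chi_6 = chi_6 (all other irreducibles have multiplicity 0).

Derivation: The character of a tensor product is the pointwise product (chi_2 * chi_6)(C) = chi_2(C) * chi_6(C):
  {e}: (1)*(2), {r^3}: (1)*(2), {r^1, r^5}: (1)*(-1), {r^2, r^4}: (1)*(-1), {s, sr^2, ...}: (-1)*(0), {sr, sr^3, ...}: (-1)*(0)
so (chi_2 * chi_6) takes values
  {e} -> 2, {r^3} -> 2, {r^1, r^5} -> -1, {r^2, r^4} -> -1, {s, sr^2, ...} -> 0, {sr, sr^3, ...} -> 0.
Now take the inner product of this character with each irreducible chi from the table, <chi_2*chi_6, chi> = (1/12) sum_C |C| (chi_2*chi_6)(C) conj(chi(C)):
  <chi_2*chi_6, chi_1> = (1/12)[1*(2)*conj(1) + 1*(2)*conj(1) + 2*(-1)*conj(1) + 2*(-1)*conj(1) + 3*(0)*conj(1) + 3*(0)*conj(1)]
      = (1/12)[(2) + (2) + (-2) + (-2) + (0) + (0)] = 0/12 = 0
  <chi_2*chi_6, chi_2> = (1/12)[1*(2)*conj(1) + 1*(2)*conj(1) + 2*(-1)*conj(1) + 2*(-1)*conj(1) + 3*(0)*conj(-1) + 3*(0)*conj(-1)]
      = (1/12)[(2) + (2) + (-2) + (-2) + (0) + (0)] = 0/12 = 0
  <chi_2*chi_6, chi_3> = (1/12)[1*(2)*conj(1) + 1*(2)*conj(-1) + 2*(-1)*conj(-1) + 2*(-1)*conj(1) + 3*(0)*conj(1) + 3*(0)*conj(-1)]
      = (1/12)[(2) + (-2) + (2) + (-2) + (0) + (0)] = 0/12 = 0
  <chi_2*chi_6, chi_4> = (1/12)[1*(2)*conj(1) + 1*(2)*conj(-1) + 2*(-1)*conj(-1) + 2*(-1)*conj(1) + 3*(0)*conj(-1) + 3*(0)*conj(1)]
      = (1/12)[(2) + (-2) + (2) + (-2) + (0) + (0)] = 0/12 = 0
  <chi_2*chi_6, chi_5> = (1/12)[1*(2)*conj(2) + 1*(2)*conj(-2) + 2*(-1)*conj(1) + 2*(-1)*conj(-1) + 3*(0)*conj(0) + 3*(0)*conj(0)]
      = (1/12)[(4) + (-4) + (-2) + (2) + (0) + (0)] = 0/12 = 0
  <chi_2*chi_6, chi_6> = (1/12)[1*(2)*conj(2) + 1*(2)*conj(2) + 2*(-1)*conj(-1) + 2*(-1)*conj(-1) + 3*(0)*conj(0) + 3*(0)*conj(0)]
      = (1/12)[(4) + (4) + (2) + (2) + (0) + (0)] = 12/12 = 1
Hence the multiplicities are chi_6: 1. Dimension check: dim(chi_2)*dim(chi_6) = 1*2 = 2 and sum (mult * dim) = 1*2 = 2.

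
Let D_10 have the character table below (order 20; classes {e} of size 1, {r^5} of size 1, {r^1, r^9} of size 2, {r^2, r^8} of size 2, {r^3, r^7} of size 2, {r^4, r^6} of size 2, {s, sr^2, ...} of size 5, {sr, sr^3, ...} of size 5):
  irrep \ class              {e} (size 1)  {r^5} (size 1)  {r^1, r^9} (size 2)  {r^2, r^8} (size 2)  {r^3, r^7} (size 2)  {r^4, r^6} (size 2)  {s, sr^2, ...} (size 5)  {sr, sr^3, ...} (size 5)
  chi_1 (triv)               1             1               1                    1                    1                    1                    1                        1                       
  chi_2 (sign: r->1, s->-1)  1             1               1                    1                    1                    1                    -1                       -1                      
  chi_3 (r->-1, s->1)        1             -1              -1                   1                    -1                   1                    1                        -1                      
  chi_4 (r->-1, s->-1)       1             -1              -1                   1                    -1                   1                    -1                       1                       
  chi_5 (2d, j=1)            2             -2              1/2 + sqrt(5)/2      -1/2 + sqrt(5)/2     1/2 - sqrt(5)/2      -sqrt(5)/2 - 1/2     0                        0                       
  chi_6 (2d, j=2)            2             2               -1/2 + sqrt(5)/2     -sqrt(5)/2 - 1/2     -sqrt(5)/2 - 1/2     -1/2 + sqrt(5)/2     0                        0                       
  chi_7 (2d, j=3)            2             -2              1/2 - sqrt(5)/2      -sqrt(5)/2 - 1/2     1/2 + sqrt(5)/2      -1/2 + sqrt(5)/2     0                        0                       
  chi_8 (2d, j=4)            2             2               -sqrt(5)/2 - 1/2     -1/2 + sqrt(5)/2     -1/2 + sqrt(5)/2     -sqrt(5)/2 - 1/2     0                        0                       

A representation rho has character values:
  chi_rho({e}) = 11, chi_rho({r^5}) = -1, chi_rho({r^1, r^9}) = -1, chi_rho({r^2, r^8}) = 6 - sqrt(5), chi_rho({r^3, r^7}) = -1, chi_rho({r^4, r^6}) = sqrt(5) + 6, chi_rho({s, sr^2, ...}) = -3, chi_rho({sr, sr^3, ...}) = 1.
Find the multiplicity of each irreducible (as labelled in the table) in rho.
Multiplicities: chi_1: 1, chi_2: 2, chi_3: 1, chi_4: 3, chi_5: 0, chi_6: 1, chi_7: 1, chi_8: 0.

Proof sketch: Use <chi_rho, chi> = (1/|G|) sum_C |C| * chi_rho(C) * conj(chi(C)) with |G| = 20 for each irreducible chi in the table:
  <chi_rho, chi_1> = (1/20)[1*(11)*conj(1) + 1*(-1)*conj(1) + 2*(-1)*conj(1) + 2*(6 - sqrt(5))*conj(1) + 2*(-1)*conj(1) + 2*(sqrt(5) + 6)*conj(1) + 5*(-3)*conj(1) + 5*(1)*conj(1)]
      = (1/20)[(11) + (-1) + (-2) + (12 - 2*sqrt(5)) + (-2) + (2*sqrt(5) + 12) + (-15) + (5)] = 20/20 = 1
  <chi_rho, chi_2> = (1/20)[1*(11)*conj(1) + 1*(-1)*conj(1) + 2*(-1)*conj(1) + 2*(6 - sqrt(5))*conj(1) + 2*(-1)*conj(1) + 2*(sqrt(5) + 6)*conj(1) + 5*(-3)*conj(-1) + 5*(1)*conj(-1)]
      = (1/20)[(11) + (-1) + (-2) + (12 - 2*sqrt(5)) + (-2) + (2*sqrt(5) + 12) + (15) + (-5)] = 40/20 = 2
  <chi_rho, chi_3> = (1/20)[1*(11)*conj(1) + 1*(-1)*conj(-1) + 2*(-1)*conj(-1) + 2*(6 - sqrt(5))*conj(1) + 2*(-1)*conj(-1) + 2*(sqrt(5) + 6)*conj(1) + 5*(-3)*conj(1) + 5*(1)*conj(-1)]
      = (1/20)[(11) + (1) + (2) + (12 - 2*sqrt(5)) + (2) + (2*sqrt(5) + 12) + (-15) + (-5)] = 20/20 = 1
  <chi_rho, chi_4> = (1/20)[1*(11)*conj(1) + 1*(-1)*conj(-1) + 2*(-1)*conj(-1) + 2*(6 - sqrt(5))*conj(1) + 2*(-1)*conj(-1) + 2*(sqrt(5) + 6)*conj(1) + 5*(-3)*conj(-1) + 5*(1)*conj(1)]
      = (1/20)[(11) + (1) + (2) + (12 - 2*sqrt(5)) + (2) + (2*sqrt(5) + 12) + (15) + (5)] = 60/20 = 3
  <chi_rho, chi_5> = (1/20)[1*(11)*conj(2) + 1*(-1)*conj(-2) + 2*(-1)*conj(1/2 + sqrt(5)/2) + 2*(6 - sqrt(5))*conj(-1/2 + sqrt(5)/2) + 2*(-1)*conj(1/2 - sqrt(5)/2) + 2*(sqrt(5) + 6)*conj(-sqrt(5)/2 - 1/2) + 5*(-3)*conj(0) + 5*(1)*conj(0)]
      = (1/20)[(22) + (2) + (-sqrt(5) - 1) + (-11 + 7*sqrt(5)) + (-1 + sqrt(5)) + (-7*sqrt(5) - 11) + (0) + (0)] = 0/20 = 0
  <chi_rho, chi_6> = (1/20)[1*(11)*conj(2) + 1*(-1)*conj(2) + 2*(-1)*conj(-1/2 + sqrt(5)/2) + 2*(6 - sqrt(5))*conj(-sqrt(5)/2 - 1/2) + 2*(-1)*conj(-sqrt(5)/2 - 1/2) + 2*(sqrt(5) + 6)*conj(-1/2 + sqrt(5)/2) + 5*(-3)*conj(0) + 5*(1)*conj(0)]
      = (1/20)[(22) + (-2) + (1 - sqrt(5)) + (-5*sqrt(5) - 1) + (1 + sqrt(5)) + (-1 + 5*sqrt(5)) + (0) + (0)] = 20/20 = 1
  <chi_rho, chi_7> = (1/20)[1*(11)*conj(2) + 1*(-1)*conj(-2) + 2*(-1)*conj(1/2 - sqrt(5)/2) + 2*(6 - sqrt(5))*conj(-sqrt(5)/2 - 1/2) + 2*(-1)*conj(1/2 + sqrt(5)/2) + 2*(sqrt(5) + 6)*conj(-1/2 + sqrt(5)/2) + 5*(-3)*conj(0) + 5*(1)*conj(0)]
      = (1/20)[(22) + (2) + (-1 + sqrt(5)) + (-5*sqrt(5) - 1) + (-sqrt(5) - 1) + (-1 + 5*sqrt(5)) + (0) + (0)] = 20/20 = 1
  <chi_rho, chi_8> = (1/20)[1*(11)*conj(2) + 1*(-1)*conj(2) + 2*(-1)*conj(-sqrt(5)/2 - 1/2) + 2*(6 - sqrt(5))*conj(-1/2 + sqrt(5)/2) + 2*(-1)*conj(-1/2 + sqrt(5)/2) + 2*(sqrt(5) + 6)*conj(-sqrt(5)/2 - 1/2) + 5*(-3)*conj(0) + 5*(1)*conj(0)]
      = (1/20)[(22) + (-2) + (1 + sqrt(5)) + (-11 + 7*sqrt(5)) + (1 - sqrt(5)) + (-7*sqrt(5) - 11) + (0) + (0)] = 0/20 = 0
Dimension check: dim(rho) = sum (mult * dim) = 1*1 + 2*1 + 1*1 + 3*1 + 0*2 + 1*2 + 1*2 + 0*2 = 11 = chi_rho(e) = 11.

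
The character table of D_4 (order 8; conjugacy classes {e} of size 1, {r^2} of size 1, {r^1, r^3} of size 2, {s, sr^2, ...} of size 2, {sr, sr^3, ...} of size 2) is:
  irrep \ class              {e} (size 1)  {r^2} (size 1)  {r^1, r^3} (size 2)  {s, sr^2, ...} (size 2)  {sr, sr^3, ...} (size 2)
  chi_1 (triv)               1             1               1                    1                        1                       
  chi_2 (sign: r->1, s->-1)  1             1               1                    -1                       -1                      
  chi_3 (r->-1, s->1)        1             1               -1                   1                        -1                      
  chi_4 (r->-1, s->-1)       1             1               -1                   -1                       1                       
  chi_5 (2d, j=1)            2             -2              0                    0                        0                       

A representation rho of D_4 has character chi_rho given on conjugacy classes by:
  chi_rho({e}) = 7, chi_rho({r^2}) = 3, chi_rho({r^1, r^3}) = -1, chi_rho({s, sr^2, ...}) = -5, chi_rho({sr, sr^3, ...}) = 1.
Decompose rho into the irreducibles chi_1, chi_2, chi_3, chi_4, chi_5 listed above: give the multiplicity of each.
Multiplicities: chi_1: 0, chi_2: 2, chi_3: 0, chi_4: 3, chi_5: 1.

Reasoning: Use <chi_rho, chi> = (1/|G|) sum_C |C| * chi_rho(C) * conj(chi(C)) with |G| = 8 for each irreducible chi in the table:
  <chi_rho, chi_1> = (1/8)[1*(7)*conj(1) + 1*(3)*conj(1) + 2*(-1)*conj(1) + 2*(-5)*conj(1) + 2*(1)*conj(1)]
      = (1/8)[(7) + (3) + (-2) + (-10) + (2)] = 0/8 = 0
  <chi_rho, chi_2> = (1/8)[1*(7)*conj(1) + 1*(3)*conj(1) + 2*(-1)*conj(1) + 2*(-5)*conj(-1) + 2*(1)*conj(-1)]
      = (1/8)[(7) + (3) + (-2) + (10) + (-2)] = 16/8 = 2
  <chi_rho, chi_3> = (1/8)[1*(7)*conj(1) + 1*(3)*conj(1) + 2*(-1)*conj(-1) + 2*(-5)*conj(1) + 2*(1)*conj(-1)]
      = (1/8)[(7) + (3) + (2) + (-10) + (-2)] = 0/8 = 0
  <chi_rho, chi_4> = (1/8)[1*(7)*conj(1) + 1*(3)*conj(1) + 2*(-1)*conj(-1) + 2*(-5)*conj(-1) + 2*(1)*conj(1)]
      = (1/8)[(7) + (3) + (2) + (10) + (2)] = 24/8 = 3
  <chi_rho, chi_5> = (1/8)[1*(7)*conj(2) + 1*(3)*conj(-2) + 2*(-1)*conj(0) + 2*(-5)*conj(0) + 2*(1)*conj(0)]
      = (1/8)[(14) + (-6) + (0) + (0) + (0)] = 8/8 = 1
Dimension check: dim(rho) = sum (mult * dim) = 0*1 + 2*1 + 0*1 + 3*1 + 1*2 = 7 = chi_rho(e) = 7.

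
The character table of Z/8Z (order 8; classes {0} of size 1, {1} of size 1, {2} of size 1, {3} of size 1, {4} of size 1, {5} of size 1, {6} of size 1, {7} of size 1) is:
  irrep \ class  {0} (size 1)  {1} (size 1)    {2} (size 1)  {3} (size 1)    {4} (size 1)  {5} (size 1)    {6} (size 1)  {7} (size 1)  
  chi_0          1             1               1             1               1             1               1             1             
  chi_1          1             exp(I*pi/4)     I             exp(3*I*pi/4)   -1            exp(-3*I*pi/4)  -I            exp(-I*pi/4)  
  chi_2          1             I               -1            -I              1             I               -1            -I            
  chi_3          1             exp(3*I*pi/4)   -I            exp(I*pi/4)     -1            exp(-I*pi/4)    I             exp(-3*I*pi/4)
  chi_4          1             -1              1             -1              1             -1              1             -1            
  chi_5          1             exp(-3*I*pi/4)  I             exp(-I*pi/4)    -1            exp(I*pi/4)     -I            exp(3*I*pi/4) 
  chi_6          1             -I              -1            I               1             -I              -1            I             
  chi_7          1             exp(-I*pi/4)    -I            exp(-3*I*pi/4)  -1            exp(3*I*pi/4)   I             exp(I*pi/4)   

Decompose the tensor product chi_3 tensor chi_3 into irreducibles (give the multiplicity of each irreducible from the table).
chi_3 tensor chi_3 = chi_6 (all other irreducibles have multiplicity 0).

Details: The character of a tensor product is the pointwise product (chi_3 * chi_3)(C) = chi_3(C) * chi_3(C):
  {0}: (1)*(1), {1}: (exp(3*I*pi/4))*(exp(3*I*pi/4)), {2}: (-I)*(-I), {3}: (exp(I*pi/4))*(exp(I*pi/4)), {4}: (-1)*(-1), {5}: (exp(-I*pi/4))*(exp(-I*pi/4)), {6}: (I)*(I), {7}: (exp(-3*I*pi/4))*(exp(-3*I*pi/4))
so (chi_3 * chi_3) takes values
  {0} -> 1, {1} -> -I, {2} -> -1, {3} -> I, {4} -> 1, {5} -> -I, {6} -> -1, {7} -> I.
Now take the inner product of this character with each irreducible chi from the table, <chi_3*chi_3, chi> = (1/8) sum_C |C| (chi_3*chi_3)(C) conj(chi(C)):
  <chi_3*chi_3, chi_0> = (1/8)[1*(1)*conj(1) + 1*(-I)*conj(1) + 1*(-1)*conj(1) + 1*(I)*conj(1) + 1*(1)*conj(1) + 1*(-I)*conj(1) + 1*(-1)*conj(1) + 1*(I)*conj(1)]
      = (1/8)[(1) + (-I) + (-1) + (I) + (1) + (-I) + (-1) + (I)] = 0/8 = 0
  <chi_3*chi_3, chi_1> = (1/8)[1*(1)*conj(1) + 1*(-I)*conj(exp(I*pi/4)) + 1*(-1)*conj(I) + 1*(I)*conj(exp(3*I*pi/4)) + 1*(1)*conj(-1) + 1*(-I)*conj(exp(-3*I*pi/4)) + 1*(-1)*conj(-I) + 1*(I)*conj(exp(-I*pi/4))]
      = (1/8)[(1) + (-exp(I*pi/4)) + (I) + (exp(-I*pi/4)) + (-1) + (-exp(-3*I*pi/4)) + (-I) + (exp(3*I*pi/4))] = 0/8 = 0
  <chi_3*chi_3, chi_2> = (1/8)[1*(1)*conj(1) + 1*(-I)*conj(I) + 1*(-1)*conj(-1) + 1*(I)*conj(-I) + 1*(1)*conj(1) + 1*(-I)*conj(I) + 1*(-1)*conj(-1) + 1*(I)*conj(-I)]
      = (1/8)[(1) + (-1) + (1) + (-1) + (1) + (-1) + (1) + (-1)] = 0/8 = 0
  <chi_3*chi_3, chi_3> = (1/8)[1*(1)*conj(1) + 1*(-I)*conj(exp(3*I*pi/4)) + 1*(-1)*conj(-I) + 1*(I)*conj(exp(I*pi/4)) + 1*(1)*conj(-1) + 1*(-I)*conj(exp(-I*pi/4)) + 1*(-1)*conj(I) + 1*(I)*conj(exp(-3*I*pi/4))]
      = (1/8)[(1) + (-exp(-I*pi/4)) + (-I) + (exp(I*pi/4)) + (-1) + (-exp(3*I*pi/4)) + (I) + (exp(-3*I*pi/4))] = 0/8 = 0
  <chi_3*chi_3, chi_4> = (1/8)[1*(1)*conj(1) + 1*(-I)*conj(-1) + 1*(-1)*conj(1) + 1*(I)*conj(-1) + 1*(1)*conj(1) + 1*(-I)*conj(-1) + 1*(-1)*conj(1) + 1*(I)*conj(-1)]
      = (1/8)[(1) + (I) + (-1) + (-I) + (1) + (I) + (-1) + (-I)] = 0/8 = 0
  <chi_3*chi_3, chi_5> = (1/8)[1*(1)*conj(1) + 1*(-I)*conj(exp(-3*I*pi/4)) + 1*(-1)*conj(I) + 1*(I)*conj(exp(-I*pi/4)) + 1*(1)*conj(-1) + 1*(-I)*conj(exp(I*pi/4)) + 1*(-1)*conj(-I) + 1*(I)*conj(exp(3*I*pi/4))]
      = (1/8)[(1) + (-exp(-3*I*pi/4)) + (I) + (exp(3*I*pi/4)) + (-1) + (-exp(I*pi/4)) + (-I) + (exp(-I*pi/4))] = 0/8 = 0
  <chi_3*chi_3, chi_6> = (1/8)[1*(1)*conj(1) + 1*(-I)*conj(-I) + 1*(-1)*conj(-1) + 1*(I)*conj(I) + 1*(1)*conj(1) + 1*(-I)*conj(-I) + 1*(-1)*conj(-1) + 1*(I)*conj(I)]
      = (1/8)[(1) + (1) + (1) + (1) + (1) + (1) + (1) + (1)] = 8/8 = 1
  <chi_3*chi_3, chi_7> = (1/8)[1*(1)*conj(1) + 1*(-I)*conj(exp(-I*pi/4)) + 1*(-1)*conj(-I) + 1*(I)*conj(exp(-3*I*pi/4)) + 1*(1)*conj(-1) + 1*(-I)*conj(exp(3*I*pi/4)) + 1*(-1)*conj(I) + 1*(I)*conj(exp(I*pi/4))]
      = (1/8)[(1) + (-exp(3*I*pi/4)) + (-I) + (exp(-3*I*pi/4)) + (-1) + (-exp(-I*pi/4)) + (I) + (exp(I*pi/4))] = 0/8 = 0
(Exp terms are combined using exp(i*s)*conj(exp(i*t)) = exp(i*(s-t)), and sums of them are collapsed using the identity that for every m > 1 the m distinct m-th roots of unity sum to 0, e.g. 1 + exp(2*I*pi/3) + exp(-2*I*pi/3) = 0.)
Hence the multiplicities are chi_6: 1. Dimension check: dim(chi_3)*dim(chi_3) = 1*1 = 1 and sum (mult * dim) = 1*1 = 1.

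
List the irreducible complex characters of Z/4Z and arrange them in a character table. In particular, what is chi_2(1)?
Character table of Z/4Z (irreps indexed chi_0,...,chi_3 with chi_k(m) = zeta_4^(k*m), zeta_4 = exp(2*pi*i/4)):
  irrep \ class  {0} (size 1)  {1} (size 1)  {2} (size 1)  {3} (size 1)
  chi_0          1             1             1             1           
  chi_1          1             I             -1            -I          
  chi_2          1             -1            1             -1          
  chi_3          1             -I            -1            I           

Spot check: chi_2(1) = zeta_4^(2*1) = zeta_4^2 = -1.

Argument: Z/4Z is abelian, so all 4 irreducible complex representations are 1-dimensional. They are given by chi_k(m) = zeta_4^(k*m) for k = 0,...,3. Row orthogonality: sum_m chi_k(m) conj(chi_l(m)) = 4 * [k = l].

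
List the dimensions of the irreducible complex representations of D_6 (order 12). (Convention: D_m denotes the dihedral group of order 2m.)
Dimensions: 1, 1, 1, 1, 2, 2

Why: There are 6 irreducibles (= number of conjugacy classes). Their dimensions d_i satisfy sum d_i^2 = |G| = 12: 1 + 1 + 1 + 1 + 4 + 4 = 12.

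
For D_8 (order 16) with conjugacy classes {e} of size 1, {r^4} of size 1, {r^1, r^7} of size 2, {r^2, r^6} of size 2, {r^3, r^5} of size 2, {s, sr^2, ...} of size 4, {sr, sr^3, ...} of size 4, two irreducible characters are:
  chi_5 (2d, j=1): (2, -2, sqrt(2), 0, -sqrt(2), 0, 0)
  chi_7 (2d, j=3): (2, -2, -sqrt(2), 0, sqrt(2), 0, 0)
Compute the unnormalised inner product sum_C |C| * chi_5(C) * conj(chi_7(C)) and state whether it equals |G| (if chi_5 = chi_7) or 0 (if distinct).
Sum = 0; so <chi_5, chi_7> = 0 (distinct irreducibles are orthogonal).

Derivation: Compute term by term over conjugacy classes (|C| * chi_5(C) * conj(chi_7(C))):
  1*(2)*conj(2) + 1*(-2)*conj(-2) + 2*(sqrt(2))*conj(-sqrt(2)) + 2*(0)*conj(0) + 2*(-sqrt(2))*conj(sqrt(2)) + 4*(0)*conj(0) + 4*(0)*conj(0)
  = (4) + (4) + (-4) + (0) + (-4) + (0) + (0)
  = 0.
Dividing by |G| = 16 gives 0/16 = 0, matching the row-orthogonality relation <chi_5, chi_7> = [chi_5 = chi_7].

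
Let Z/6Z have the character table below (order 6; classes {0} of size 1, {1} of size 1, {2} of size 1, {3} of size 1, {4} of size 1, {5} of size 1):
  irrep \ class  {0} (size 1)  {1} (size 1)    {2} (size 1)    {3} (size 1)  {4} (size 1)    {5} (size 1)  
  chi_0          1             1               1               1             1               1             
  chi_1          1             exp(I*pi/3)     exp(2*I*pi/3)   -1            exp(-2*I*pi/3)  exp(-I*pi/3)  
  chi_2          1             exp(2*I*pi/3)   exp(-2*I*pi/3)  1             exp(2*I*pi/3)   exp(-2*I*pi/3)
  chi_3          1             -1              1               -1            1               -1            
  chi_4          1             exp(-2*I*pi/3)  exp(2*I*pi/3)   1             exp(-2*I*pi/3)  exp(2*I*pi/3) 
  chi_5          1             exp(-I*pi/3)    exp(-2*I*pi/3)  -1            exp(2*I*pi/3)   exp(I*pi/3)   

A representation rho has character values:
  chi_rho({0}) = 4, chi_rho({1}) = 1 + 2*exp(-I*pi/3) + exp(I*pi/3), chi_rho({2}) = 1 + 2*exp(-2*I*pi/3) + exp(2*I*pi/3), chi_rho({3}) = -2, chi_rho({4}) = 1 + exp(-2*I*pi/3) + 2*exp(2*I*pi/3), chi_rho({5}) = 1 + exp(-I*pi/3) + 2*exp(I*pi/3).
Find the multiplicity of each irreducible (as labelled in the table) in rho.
Multiplicities: chi_0: 1, chi_1: 1, chi_2: 0, chi_3: 0, chi_4: 0, chi_5: 2.

Details: Use <chi_rho, chi> = (1/|G|) sum_C |C| * chi_rho(C) * conj(chi(C)) with |G| = 6 for each irreducible chi in the table:
  <chi_rho, chi_0> = (1/6)[1*(4)*conj(1) + 1*(1 + 2*exp(-I*pi/3) + exp(I*pi/3))*conj(1) + 1*(1 + 2*exp(-2*I*pi/3) + exp(2*I*pi/3))*conj(1) + 1*(-2)*conj(1) + 1*(1 + exp(-2*I*pi/3) + 2*exp(2*I*pi/3))*conj(1) + 1*(1 + exp(-I*pi/3) + 2*exp(I*pi/3))*conj(1)]
      = (1/6)[(4) + (1 + 2*exp(-I*pi/3) + exp(I*pi/3)) + (1 + 2*exp(-2*I*pi/3) + exp(2*I*pi/3)) + (-2) + (1 + exp(-2*I*pi/3) + 2*exp(2*I*pi/3)) + (1 + exp(-I*pi/3) + 2*exp(I*pi/3))] = 6/6 = 1
  <chi_rho, chi_1> = (1/6)[1*(4)*conj(1) + 1*(1 + 2*exp(-I*pi/3) + exp(I*pi/3))*conj(exp(I*pi/3)) + 1*(1 + 2*exp(-2*I*pi/3) + exp(2*I*pi/3))*conj(exp(2*I*pi/3)) + 1*(-2)*conj(-1) + 1*(1 + exp(-2*I*pi/3) + 2*exp(2*I*pi/3))*conj(exp(-2*I*pi/3)) + 1*(1 + exp(-I*pi/3) + 2*exp(I*pi/3))*conj(exp(-I*pi/3))]
      = (1/6)[(4) + (1 + 2*exp(-2*I*pi/3) + exp(-I*pi/3)) + (1 + exp(-2*I*pi/3) + 2*exp(2*I*pi/3)) + (2) + (1 + 2*exp(-2*I*pi/3) + exp(2*I*pi/3)) + (1 + exp(I*pi/3) + 2*exp(2*I*pi/3))] = 6/6 = 1
  <chi_rho, chi_2> = (1/6)[1*(4)*conj(1) + 1*(1 + 2*exp(-I*pi/3) + exp(I*pi/3))*conj(exp(2*I*pi/3)) + 1*(1 + 2*exp(-2*I*pi/3) + exp(2*I*pi/3))*conj(exp(-2*I*pi/3)) + 1*(-2)*conj(1) + 1*(1 + exp(-2*I*pi/3) + 2*exp(2*I*pi/3))*conj(exp(2*I*pi/3)) + 1*(1 + exp(-I*pi/3) + 2*exp(I*pi/3))*conj(exp(-2*I*pi/3))]
      = (1/6)[(4) + (-2 + exp(-2*I*pi/3) + exp(-I*pi/3)) + (1) + (-2) + (1) + (-2 + exp(2*I*pi/3) + exp(I*pi/3))] = 0/6 = 0
  <chi_rho, chi_3> = (1/6)[1*(4)*conj(1) + 1*(1 + 2*exp(-I*pi/3) + exp(I*pi/3))*conj(-1) + 1*(1 + 2*exp(-2*I*pi/3) + exp(2*I*pi/3))*conj(1) + 1*(-2)*conj(-1) + 1*(1 + exp(-2*I*pi/3) + 2*exp(2*I*pi/3))*conj(1) + 1*(1 + exp(-I*pi/3) + 2*exp(I*pi/3))*conj(-1)]
      = (1/6)[(4) + (-1 - exp(I*pi/3) - 2*exp(-I*pi/3)) + (1 + 2*exp(-2*I*pi/3) + exp(2*I*pi/3)) + (2) + (1 + exp(-2*I*pi/3) + 2*exp(2*I*pi/3)) + (-1 - 2*exp(I*pi/3) - exp(-I*pi/3))] = 0/6 = 0
  <chi_rho, chi_4> = (1/6)[1*(4)*conj(1) + 1*(1 + 2*exp(-I*pi/3) + exp(I*pi/3))*conj(exp(-2*I*pi/3)) + 1*(1 + 2*exp(-2*I*pi/3) + exp(2*I*pi/3))*conj(exp(2*I*pi/3)) + 1*(-2)*conj(1) + 1*(1 + exp(-2*I*pi/3) + 2*exp(2*I*pi/3))*conj(exp(-2*I*pi/3)) + 1*(1 + exp(-I*pi/3) + 2*exp(I*pi/3))*conj(exp(2*I*pi/3))]
      = (1/6)[(4) + (-1 + exp(2*I*pi/3) + 2*exp(I*pi/3)) + (1 + exp(-2*I*pi/3) + 2*exp(2*I*pi/3)) + (-2) + (1 + 2*exp(-2*I*pi/3) + exp(2*I*pi/3)) + (-1 + 2*exp(-I*pi/3) + exp(-2*I*pi/3))] = 0/6 = 0
  <chi_rho, chi_5> = (1/6)[1*(4)*conj(1) + 1*(1 + 2*exp(-I*pi/3) + exp(I*pi/3))*conj(exp(-I*pi/3)) + 1*(1 + 2*exp(-2*I*pi/3) + exp(2*I*pi/3))*conj(exp(-2*I*pi/3)) + 1*(-2)*conj(-1) + 1*(1 + exp(-2*I*pi/3) + 2*exp(2*I*pi/3))*conj(exp(2*I*pi/3)) + 1*(1 + exp(-I*pi/3) + 2*exp(I*pi/3))*conj(exp(I*pi/3))]
      = (1/6)[(4) + (2 + exp(2*I*pi/3) + exp(I*pi/3)) + (1) + (2) + (1) + (2 + exp(-2*I*pi/3) + exp(-I*pi/3))] = 12/6 = 2
(Exp terms are combined using exp(i*s)*conj(exp(i*t)) = exp(i*(s-t)), and sums of them are collapsed using the identity that for every m > 1 the m distinct m-th roots of unity sum to 0, e.g. 1 + exp(2*I*pi/3) + exp(-2*I*pi/3) = 0.)
Dimension check: dim(rho) = sum (mult * dim) = 1*1 + 1*1 + 0*1 + 0*1 + 0*1 + 2*1 = 4 = chi_rho(e) = 4.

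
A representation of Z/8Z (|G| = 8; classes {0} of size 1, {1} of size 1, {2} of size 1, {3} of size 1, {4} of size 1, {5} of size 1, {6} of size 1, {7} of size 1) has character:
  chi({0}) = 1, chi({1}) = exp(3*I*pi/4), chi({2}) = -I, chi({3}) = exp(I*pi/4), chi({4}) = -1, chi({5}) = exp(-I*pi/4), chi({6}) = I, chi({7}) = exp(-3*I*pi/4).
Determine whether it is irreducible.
Irreducible: <chi, chi> = 1.

Derivation: <chi, chi> = (1/|G|) sum_C |C| * |chi(C)|^2 = (1/8)[1*|1|^2 + 1*|exp(3*I*pi/4)|^2 + 1*|-I|^2 + 1*|exp(I*pi/4)|^2 + 1*|-1|^2 + 1*|exp(-I*pi/4)|^2 + 1*|I|^2 + 1*|exp(-3*I*pi/4)|^2]
  = (1/8)[(1) + (1) + (1) + (1) + (1) + (1) + (1) + (1)] = 8/8 = 1.
(Exp terms are combined using exp(i*s)*conj(exp(i*t)) = exp(i*(s-t)), and sums of them are collapsed using the identity that for every m > 1 the m distinct m-th roots of unity sum to 0, e.g. 1 + exp(2*I*pi/3) + exp(-2*I*pi/3) = 0.)
A character is irreducible iff <chi, chi> = 1, so this representation is irreducible.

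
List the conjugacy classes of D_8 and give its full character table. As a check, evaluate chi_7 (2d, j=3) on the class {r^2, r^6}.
Conjugacy classes: {e} of size 1, {r^4} of size 1, {r^1, r^7} of size 2, {r^2, r^6} of size 2, {r^3, r^5} of size 2, {s, sr^2, ...} of size 4, {sr, sr^3, ...} of size 4.
Character table:
  irrep \ class              {e} (size 1)  {r^4} (size 1)  {r^1, r^7} (size 2)  {r^2, r^6} (size 2)  {r^3, r^5} (size 2)  {s, sr^2, ...} (size 4)  {sr, sr^3, ...} (size 4)
  chi_1 (triv)               1             1               1                    1                    1                    1                        1                       
  chi_2 (sign: r->1, s->-1)  1             1               1                    1                    1                    -1                       -1                      
  chi_3 (r->-1, s->1)        1             1               -1                   1                    -1                   1                        -1                      
  chi_4 (r->-1, s->-1)       1             1               -1                   1                    -1                   -1                       1                       
  chi_5 (2d, j=1)            2             -2              sqrt(2)              0                    -sqrt(2)             0                        0                       
  chi_6 (2d, j=2)            2             2               0                    -2                   0                    0                        0                       
  chi_7 (2d, j=3)            2             -2              -sqrt(2)             0                    sqrt(2)              0                        0                       

Spot check: chi_7 (2d, j=3) on {r^2, r^6} = 0.

Solution. D_8 has order 2*8 = 16 with 7 conjugacy classes, hence 7 irreducibles. Sum of squared dims 1 + 1 + 1 + 1 + 4 + 4 + 4 = 16 = |G|. Linear characters come from the abelianisation; the 2-dimensional irreps have character r^k -> 2*cos(2*pi*j*k/8), reflections -> 0.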